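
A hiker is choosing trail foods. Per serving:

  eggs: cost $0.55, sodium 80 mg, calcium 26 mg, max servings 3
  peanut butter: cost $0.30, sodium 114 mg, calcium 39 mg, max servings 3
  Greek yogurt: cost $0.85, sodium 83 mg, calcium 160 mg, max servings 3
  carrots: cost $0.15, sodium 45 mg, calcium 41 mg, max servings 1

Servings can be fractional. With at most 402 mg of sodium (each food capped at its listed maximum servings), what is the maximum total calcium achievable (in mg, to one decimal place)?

557.9 mg

Calcium per mg sodium: Greek yogurt 1.928, carrots 0.9111, peanut butter 0.3421, eggs 0.325.
Take 3 servings of Greek yogurt: uses 249 mg sodium, +480.0 mg calcium (running total 480.0 mg).
Take 1 serving of carrots: uses 45 mg sodium, +41.0 mg calcium (running total 521.0 mg).
Take 0.9474 servings of peanut butter: uses 108 mg sodium, +36.9 mg calcium (running total 557.9 mg).
Filling greedily by calcium-per-mg sodium is optimal for one linear limit, giving 557.9 mg.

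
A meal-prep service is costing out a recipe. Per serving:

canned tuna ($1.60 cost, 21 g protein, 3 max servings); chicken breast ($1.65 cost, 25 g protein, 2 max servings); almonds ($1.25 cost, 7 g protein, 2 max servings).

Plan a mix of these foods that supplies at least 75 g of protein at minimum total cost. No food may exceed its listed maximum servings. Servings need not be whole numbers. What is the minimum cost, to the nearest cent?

$5.20

Cost per g of protein: chicken breast $0.0660, canned tuna $0.0762, almonds $0.1786.
Take 2 servings of chicken breast: +50.0 g protein for $3.30 (total $3.30, still need 25.0 g).
Take 1.19 servings of canned tuna: +25.0 g protein for $1.90 (total $5.20, still need 0.0 g).
Greedy by cheapest-per-g is optimal for a single linear constraint, so the minimum cost is $5.20.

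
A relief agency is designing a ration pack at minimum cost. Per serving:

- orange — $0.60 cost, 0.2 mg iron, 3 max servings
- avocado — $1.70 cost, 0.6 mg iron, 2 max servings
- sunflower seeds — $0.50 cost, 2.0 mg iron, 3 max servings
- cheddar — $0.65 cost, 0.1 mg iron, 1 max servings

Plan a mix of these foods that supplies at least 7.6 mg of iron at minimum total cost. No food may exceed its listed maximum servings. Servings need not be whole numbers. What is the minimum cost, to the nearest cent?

Cost per mg of iron: sunflower seeds $0.2500, avocado $2.8333, orange $3.0000, cheddar $6.5000.
Take 3 servings of sunflower seeds: +6.0 mg iron for $1.50 (total $1.50, still need 1.6 mg).
Take 2 servings of avocado: +1.2 mg iron for $3.40 (total $4.90, still need 0.4 mg).
Take 2 servings of orange: +0.4 mg iron for $1.20 (total $6.10, still need 0.0 mg).
Greedy by cheapest-per-mg is optimal for a single linear constraint, so the minimum cost is $6.10.

$6.10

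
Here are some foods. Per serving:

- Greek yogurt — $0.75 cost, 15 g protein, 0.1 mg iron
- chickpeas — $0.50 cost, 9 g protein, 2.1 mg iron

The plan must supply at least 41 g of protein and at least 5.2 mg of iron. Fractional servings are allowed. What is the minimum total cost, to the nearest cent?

$2.17

At the optimum either one food covers both requirements or two foods hit both targets exactly; no other combination can be cheaper.
Greek yogurt only: max(41/15, 5.2/0.1) = 52 servings → $39.00.
chickpeas only: max(41/9, 5.2/2.1) = 4.556 servings → $2.28.
Greek yogurt + chickpeas with both tight: 1.284 servings and 2.415 servings → $2.17.
The minimum over all feasible corners is $2.17.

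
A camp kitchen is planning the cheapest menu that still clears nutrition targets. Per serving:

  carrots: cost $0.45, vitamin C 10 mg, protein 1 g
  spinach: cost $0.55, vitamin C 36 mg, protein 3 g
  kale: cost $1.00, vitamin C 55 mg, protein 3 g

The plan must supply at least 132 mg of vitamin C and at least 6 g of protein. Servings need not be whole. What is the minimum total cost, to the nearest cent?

$2.02

With two linear requirements the optimum uses one or two foods; enumerate the corners.
carrots only: max(132/10, 6/1) = 13.2 servings → $5.94.
spinach only: max(132/36, 6/3) = 3.667 servings → $2.02.
kale only: max(132/55, 6/3) = 2.4 servings → $2.40.
carrots + spinach with both targets exact would need a negative amount; discard.
carrots + kale: intersection lies outside the first quadrant.
spinach + kale: the both-tight solution has a negative serving — not a feasible corner.
The minimum over all feasible corners is $2.02.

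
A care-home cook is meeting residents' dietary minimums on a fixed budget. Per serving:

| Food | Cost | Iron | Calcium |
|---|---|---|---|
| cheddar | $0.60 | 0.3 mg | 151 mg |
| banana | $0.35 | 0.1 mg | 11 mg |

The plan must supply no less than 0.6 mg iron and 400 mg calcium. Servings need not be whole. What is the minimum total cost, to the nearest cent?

For a min-cost LP with two ≥-constraints, a basic feasible solution has at most two positive variables.
cheddar only: max(0.6/0.3, 400/151) = 2.649 servings → $1.59.
banana only: max(0.6/0.1, 400/11) = 36.36 servings → $12.73.
cheddar + banana with both targets exact would need a negative amount; discard.
The minimum over all feasible corners is $1.59.

$1.59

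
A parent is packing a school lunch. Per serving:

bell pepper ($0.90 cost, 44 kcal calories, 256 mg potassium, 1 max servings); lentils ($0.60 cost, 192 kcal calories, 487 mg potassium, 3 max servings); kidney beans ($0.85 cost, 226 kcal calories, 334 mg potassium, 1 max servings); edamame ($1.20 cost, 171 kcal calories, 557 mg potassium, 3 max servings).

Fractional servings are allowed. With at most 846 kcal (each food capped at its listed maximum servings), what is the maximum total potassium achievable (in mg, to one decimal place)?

Potassium per kcal: bell pepper 5.818, edamame 3.257, lentils 2.536, kidney beans 1.478.
Take 1 serving of bell pepper: uses 44 kcal, +256.0 mg potassium (running total 256.0 mg).
Take 3 servings of edamame: uses 513 kcal, +1671.0 mg potassium (running total 1927.0 mg).
Take 1.505 servings of lentils: uses 289 kcal, +733.0 mg potassium (running total 2660.0 mg).
Filling greedily by potassium-per-kcal is optimal for one linear limit, giving 2660.0 mg.

2660.0 mg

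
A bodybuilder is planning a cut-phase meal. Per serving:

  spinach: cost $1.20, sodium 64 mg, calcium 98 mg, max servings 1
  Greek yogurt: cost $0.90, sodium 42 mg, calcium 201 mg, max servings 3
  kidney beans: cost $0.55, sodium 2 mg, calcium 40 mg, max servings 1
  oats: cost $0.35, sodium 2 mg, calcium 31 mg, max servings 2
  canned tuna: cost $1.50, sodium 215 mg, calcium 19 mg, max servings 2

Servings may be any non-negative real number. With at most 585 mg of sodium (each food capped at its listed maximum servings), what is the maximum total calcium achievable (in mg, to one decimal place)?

Calcium per mg sodium: kidney beans 20, oats 15.5, Greek yogurt 4.786, spinach 1.531, canned tuna 0.08837.
Take 1 serving of kidney beans: uses 2 mg sodium, +40.0 mg calcium (running total 40.0 mg).
Take 2 servings of oats: uses 4 mg sodium, +62.0 mg calcium (running total 102.0 mg).
Take 3 servings of Greek yogurt: uses 126 mg sodium, +603.0 mg calcium (running total 705.0 mg).
Take 1 serving of spinach: uses 64 mg sodium, +98.0 mg calcium (running total 803.0 mg).
Take 1.809 servings of canned tuna: uses 389 mg sodium, +34.4 mg calcium (running total 837.4 mg).
Greedy by best ratio exhausts the sodium allowance optimally: 837.4 mg.

837.4 mg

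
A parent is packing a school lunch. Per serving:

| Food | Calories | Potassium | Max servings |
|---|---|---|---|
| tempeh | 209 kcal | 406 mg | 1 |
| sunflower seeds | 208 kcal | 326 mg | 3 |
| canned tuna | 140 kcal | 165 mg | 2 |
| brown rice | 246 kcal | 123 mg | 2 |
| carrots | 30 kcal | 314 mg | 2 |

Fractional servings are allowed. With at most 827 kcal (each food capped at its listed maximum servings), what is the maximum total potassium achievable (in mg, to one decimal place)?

1908.6 mg

Potassium per kcal: carrots 10.47, tempeh 1.943, sunflower seeds 1.567, canned tuna 1.179, brown rice 0.5.
Take 2 servings of carrots: uses 60 kcal, +628.0 mg potassium (running total 628.0 mg).
Take 1 serving of tempeh: uses 209 kcal, +406.0 mg potassium (running total 1034.0 mg).
Take 2.683 servings of sunflower seeds: uses 558 kcal, +874.6 mg potassium (running total 1908.6 mg).
Greedy by best ratio exhausts the calories allowance optimally: 1908.6 mg.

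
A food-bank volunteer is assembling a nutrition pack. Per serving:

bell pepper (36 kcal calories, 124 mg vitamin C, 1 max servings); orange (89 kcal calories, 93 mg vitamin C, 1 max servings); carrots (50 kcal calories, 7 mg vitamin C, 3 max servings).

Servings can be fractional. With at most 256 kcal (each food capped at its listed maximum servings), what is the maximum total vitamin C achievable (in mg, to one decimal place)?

235.3 mg

Vitamin C per kcal: bell pepper 3.444, orange 1.045, carrots 0.14.
Take 1 serving of bell pepper: uses 36 kcal, +124.0 mg vitamin C (running total 124.0 mg).
Take 1 serving of orange: uses 89 kcal, +93.0 mg vitamin C (running total 217.0 mg).
Take 2.62 servings of carrots: uses 131 kcal, +18.3 mg vitamin C (running total 235.3 mg).
Greedy by best ratio exhausts the calories allowance optimally: 235.3 mg.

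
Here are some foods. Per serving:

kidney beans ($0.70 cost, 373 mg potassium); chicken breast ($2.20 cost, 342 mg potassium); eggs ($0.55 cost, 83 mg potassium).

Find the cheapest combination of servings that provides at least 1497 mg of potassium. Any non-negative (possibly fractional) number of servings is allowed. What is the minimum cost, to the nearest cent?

Cost per mg of potassium: kidney beans $0.0019, chicken breast $0.0064, eggs $0.0066.
With no serving limits, use only kidney beans: 1497 mg / 373 mg = 4.013 servings × $0.70 = $2.81.

$2.81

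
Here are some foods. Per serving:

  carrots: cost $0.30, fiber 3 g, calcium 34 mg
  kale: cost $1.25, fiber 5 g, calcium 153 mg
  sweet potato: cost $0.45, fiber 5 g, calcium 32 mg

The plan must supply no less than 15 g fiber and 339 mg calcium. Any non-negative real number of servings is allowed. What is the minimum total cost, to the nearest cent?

$2.82

At the optimum either one food covers both requirements or two foods hit both targets exactly; no other combination can be cheaper.
carrots only: max(15/3, 339/34) = 9.971 servings → $2.99.
kale only: max(15/5, 339/153) = 3 servings → $3.75.
sweet potato only: max(15/5, 339/32) = 10.59 servings → $4.77.
carrots + kale with both tight: 2.076 servings and 1.754 servings → $2.82.
carrots + sweet potato with both targets exact would need a negative amount; discard.
kale + sweet potato with both tight: 2.008 servings and 0.9917 servings → $2.96.
So the least-cost plan costs $2.82.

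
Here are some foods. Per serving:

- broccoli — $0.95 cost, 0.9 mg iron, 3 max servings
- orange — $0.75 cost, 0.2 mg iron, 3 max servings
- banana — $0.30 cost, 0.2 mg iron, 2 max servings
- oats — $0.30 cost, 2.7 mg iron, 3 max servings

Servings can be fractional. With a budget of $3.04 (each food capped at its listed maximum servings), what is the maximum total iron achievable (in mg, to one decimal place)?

10.1 mg

Iron per dollar: oats 9, broccoli 0.9474, banana 0.6667, orange 0.2667.
Take 3 servings of oats: spends $0.90, +8.1 mg iron (running total 8.1 mg).
Take 2.253 servings of broccoli: spends $2.14, +2.0 mg iron (running total 10.1 mg).
Filling greedily by iron-per-dollar is optimal for one linear limit, giving 10.1 mg.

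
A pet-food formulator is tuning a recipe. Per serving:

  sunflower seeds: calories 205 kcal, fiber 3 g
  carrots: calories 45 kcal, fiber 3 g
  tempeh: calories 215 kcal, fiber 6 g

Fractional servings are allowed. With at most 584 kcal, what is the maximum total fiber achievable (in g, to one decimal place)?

38.9 g

Fiber per kcal: carrots 0.06667, tempeh 0.02791, sunflower seeds 0.01463.
With no serving limits, spend the whole calories allowance on carrots: 584 kcal / 45 kcal × 3 g = 38.9 g.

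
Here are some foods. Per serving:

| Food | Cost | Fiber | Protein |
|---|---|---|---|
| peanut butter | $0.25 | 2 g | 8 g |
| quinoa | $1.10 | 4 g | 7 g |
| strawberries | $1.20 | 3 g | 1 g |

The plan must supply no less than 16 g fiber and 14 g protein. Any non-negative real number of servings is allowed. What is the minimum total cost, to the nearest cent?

$2.00

This is a tiny linear program; its minimum lies at a vertex of the feasible set. List the vertices and price them.
peanut butter only: max(16/2, 14/8) = 8 servings → $2.00.
quinoa only: max(16/4, 14/7) = 4 servings → $4.40.
strawberries only: max(16/3, 14/1) = 14 servings → $16.80.
peanut butter + quinoa with both targets exact would need a negative amount; discard.
peanut butter + strawberries with both tight: 1.182 servings and 4.545 servings → $5.75.
quinoa + strawberries with both tight: 1.529 servings and 3.294 servings → $5.64.
So the least-cost plan costs $2.00.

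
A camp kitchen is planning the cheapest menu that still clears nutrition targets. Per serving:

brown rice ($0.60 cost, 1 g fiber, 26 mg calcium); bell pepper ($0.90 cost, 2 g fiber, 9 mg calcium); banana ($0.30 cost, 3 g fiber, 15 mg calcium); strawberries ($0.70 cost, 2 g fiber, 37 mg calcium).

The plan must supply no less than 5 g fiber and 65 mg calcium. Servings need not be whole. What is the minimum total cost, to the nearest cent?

At the optimum either one food covers both requirements or two foods hit both targets exactly; no other combination can be cheaper.
brown rice only: max(5/1, 65/26) = 5 servings → $3.00.
bell pepper only: max(5/2, 65/9) = 7.222 servings → $6.50.
banana only: max(5/3, 65/15) = 4.333 servings → $1.30.
strawberries only: max(5/2, 65/37) = 2.5 servings → $1.75.
brown rice + bell pepper with both tight: 1.977 servings and 1.512 servings → $2.55.
brown rice + banana with both tight: 1.905 servings and 1.032 servings → $1.45.
brown rice + strawberries: the both-tight solution has a negative serving — not a feasible corner.
bell pepper + banana with both targets exact would need a negative amount; discard.
bell pepper + strawberries with both tight: 0.9821 servings and 1.518 servings → $1.95.
banana + strawberries with both tight: 0.679 servings and 1.481 servings → $1.24.
So the least-cost plan costs $1.24.

$1.24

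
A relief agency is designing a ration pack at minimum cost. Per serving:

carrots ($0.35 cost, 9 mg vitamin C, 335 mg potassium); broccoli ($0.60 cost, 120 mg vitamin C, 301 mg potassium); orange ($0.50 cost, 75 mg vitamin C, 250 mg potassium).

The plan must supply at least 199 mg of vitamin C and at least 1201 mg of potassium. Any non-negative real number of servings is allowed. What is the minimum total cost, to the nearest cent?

Two binding constraints pin down two serving amounts, so the optimal mix uses at most two foods. The candidates are each food alone (scaled to the tighter of vitamin C/potassium) and each pair with both constraints tight.
carrots only: max(199/9, 1201/335) = 22.11 servings → $7.74.
broccoli only: max(199/120, 1201/301) = 3.99 servings → $2.39.
orange only: max(199/75, 1201/250) = 4.804 servings → $2.40.
carrots + broccoli with both tight: 2.246 servings and 1.49 servings → $1.68.
carrots + orange with both tight: 1.763 servings and 2.442 servings → $1.84.
broccoli + orange: intersection lies outside the first quadrant.
So the least-cost plan costs $1.68.

$1.68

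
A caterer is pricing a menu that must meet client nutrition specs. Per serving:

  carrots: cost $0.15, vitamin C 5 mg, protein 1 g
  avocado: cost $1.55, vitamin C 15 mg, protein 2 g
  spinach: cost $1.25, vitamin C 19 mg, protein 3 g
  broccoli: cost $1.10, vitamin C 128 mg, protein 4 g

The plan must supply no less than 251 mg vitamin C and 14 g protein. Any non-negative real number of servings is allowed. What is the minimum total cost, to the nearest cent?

An LP optimum is at a vertex; with two nutrient constraints at most two foods are used. Check each candidate.
carrots only: max(251/5, 14/1) = 50.2 servings → $7.53.
avocado only: max(251/15, 14/2) = 16.73 servings → $25.94.
spinach only: max(251/19, 14/3) = 13.21 servings → $16.51.
broccoli only: max(251/128, 14/4) = 3.5 servings → $3.85.
carrots + avocado: intersection lies outside the first quadrant.
carrots + spinach with both targets exact would need a negative amount; discard.
carrots + broccoli with both tight: 7.296 servings and 1.676 servings → $2.94.
avocado + spinach: intersection lies outside the first quadrant.
avocado + broccoli with both tight: 4.02 servings and 1.49 servings → $7.87.
spinach + broccoli with both tight: 2.558 servings and 1.581 servings → $4.94.
Cheapest feasible corner: $2.94.

$2.94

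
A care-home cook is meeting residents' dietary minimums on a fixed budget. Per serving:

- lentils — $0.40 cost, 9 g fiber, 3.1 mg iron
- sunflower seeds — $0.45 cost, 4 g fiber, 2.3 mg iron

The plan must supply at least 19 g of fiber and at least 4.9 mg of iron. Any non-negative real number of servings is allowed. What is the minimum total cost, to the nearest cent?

$0.84

Minimising a linear cost over {fiber ≥ 19, iron ≥ 4.9, servings ≥ 0} — the optimum is at a vertex, using one or two foods.
lentils only: max(19/9, 4.9/3.1) = 2.111 servings → $0.84.
sunflower seeds only: max(19/4, 4.9/2.3) = 4.75 servings → $2.14.
lentils + sunflower seeds with both targets exact would need a negative amount; discard.
Cheapest feasible corner: $0.84.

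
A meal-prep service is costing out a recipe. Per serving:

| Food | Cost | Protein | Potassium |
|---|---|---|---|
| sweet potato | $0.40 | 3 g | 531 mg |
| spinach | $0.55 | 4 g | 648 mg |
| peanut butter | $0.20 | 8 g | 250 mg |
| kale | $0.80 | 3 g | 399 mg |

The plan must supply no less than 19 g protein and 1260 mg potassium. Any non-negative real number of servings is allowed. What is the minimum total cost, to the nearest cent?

The cheapest plan sits at a corner of the feasible region — with two constraints it uses at most two foods.
sweet potato only: max(19/3, 1260/531) = 6.333 servings → $2.53.
spinach only: max(19/4, 1260/648) = 4.75 servings → $2.61.
peanut butter only: max(19/8, 1260/250) = 5.04 servings → $1.01.
kale only: max(19/3, 1260/399) = 6.333 servings → $5.07.
sweet potato + spinach: intersection lies outside the first quadrant.
sweet potato + peanut butter with both tight: 1.524 servings and 1.804 servings → $0.97.
sweet potato + kale: intersection lies outside the first quadrant.
spinach + peanut butter with both tight: 1.274 servings and 1.738 servings → $1.05.
spinach + kale: the both-tight solution has a negative serving — not a feasible corner.
peanut butter + kale with both tight: 1.557 servings and 2.183 servings → $2.06.
So the least-cost plan costs $0.97.

$0.97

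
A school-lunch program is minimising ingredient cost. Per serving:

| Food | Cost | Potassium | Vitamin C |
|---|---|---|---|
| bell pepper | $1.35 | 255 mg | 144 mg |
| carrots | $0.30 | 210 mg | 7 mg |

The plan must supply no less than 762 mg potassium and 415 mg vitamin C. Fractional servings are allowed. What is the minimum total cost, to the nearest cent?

$3.92

Check every corner: each single food scaled to meet both minima, and each pair solved so both constraints bind.
bell pepper only: max(762/255, 415/144) = 2.988 servings → $4.03.
carrots only: max(762/210, 415/7) = 59.29 servings → $17.79.
bell pepper + carrots with both tight: 2.875 servings and 0.1372 servings → $3.92.
The minimum over all feasible corners is $3.92.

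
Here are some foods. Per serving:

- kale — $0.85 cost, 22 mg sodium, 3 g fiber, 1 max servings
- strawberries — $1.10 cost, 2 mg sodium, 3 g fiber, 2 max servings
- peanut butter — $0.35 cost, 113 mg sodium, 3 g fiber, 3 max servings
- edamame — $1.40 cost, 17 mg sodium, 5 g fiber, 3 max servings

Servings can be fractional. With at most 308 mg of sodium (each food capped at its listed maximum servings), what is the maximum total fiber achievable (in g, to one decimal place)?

30.1 g

Fiber per mg sodium: strawberries 1.5, edamame 0.2941, kale 0.1364, peanut butter 0.02655.
Take 2 servings of strawberries: uses 4 mg sodium, +6.0 g fiber (running total 6.0 g).
Take 3 servings of edamame: uses 51 mg sodium, +15.0 g fiber (running total 21.0 g).
Take 1 serving of kale: uses 22 mg sodium, +3.0 g fiber (running total 24.0 g).
Take 2.044 servings of peanut butter: uses 231 mg sodium, +6.1 g fiber (running total 30.1 g).
Filling greedily by fiber-per-mg sodium is optimal for one linear limit, giving 30.1 g.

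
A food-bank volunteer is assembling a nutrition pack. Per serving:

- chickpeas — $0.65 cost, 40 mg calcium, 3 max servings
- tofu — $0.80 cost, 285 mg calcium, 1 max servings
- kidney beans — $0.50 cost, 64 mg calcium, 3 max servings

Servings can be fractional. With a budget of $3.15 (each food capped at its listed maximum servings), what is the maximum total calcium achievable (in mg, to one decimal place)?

529.3 mg

Calcium per dollar: tofu 356.2, kidney beans 128, chickpeas 61.54.
Take 1 serving of tofu: spends $0.80, +285.0 mg calcium (running total 285.0 mg).
Take 3 servings of kidney beans: spends $1.50, +192.0 mg calcium (running total 477.0 mg).
Take 1.308 servings of chickpeas: spends $0.85, +52.3 mg calcium (running total 529.3 mg).
Greedy by best ratio exhausts the cost allowance optimally: 529.3 mg.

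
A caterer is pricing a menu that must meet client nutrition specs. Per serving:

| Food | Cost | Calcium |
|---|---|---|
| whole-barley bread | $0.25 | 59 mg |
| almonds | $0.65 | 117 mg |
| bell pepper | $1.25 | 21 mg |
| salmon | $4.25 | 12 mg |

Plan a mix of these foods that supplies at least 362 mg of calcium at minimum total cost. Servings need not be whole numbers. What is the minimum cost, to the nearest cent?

$1.53

Cost per mg of calcium: whole-barley bread $0.0042, almonds $0.0056, bell pepper $0.0595, salmon $0.3542.
With no serving limits, use only whole-barley bread: 362 mg / 59 mg = 6.136 servings × $0.25 = $1.53.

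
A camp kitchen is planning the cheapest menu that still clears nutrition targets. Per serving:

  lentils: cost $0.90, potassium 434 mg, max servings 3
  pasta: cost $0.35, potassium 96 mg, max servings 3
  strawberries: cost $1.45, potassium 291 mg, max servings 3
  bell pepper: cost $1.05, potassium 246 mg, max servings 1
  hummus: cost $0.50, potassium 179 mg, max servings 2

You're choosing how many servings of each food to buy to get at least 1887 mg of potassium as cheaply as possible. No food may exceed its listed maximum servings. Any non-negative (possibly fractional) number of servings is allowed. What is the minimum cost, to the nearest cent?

$4.53

Cost per mg of potassium: lentils $0.0021, hummus $0.0028, pasta $0.0036, bell pepper $0.0043, strawberries $0.0050.
Take 3 servings of lentils: +1302.0 mg potassium for $2.70 (total $2.70, still need 585.0 mg).
Take 2 servings of hummus: +358.0 mg potassium for $1.00 (total $3.70, still need 227.0 mg).
Take 2.365 servings of pasta: +227.0 mg potassium for $0.83 (total $4.53, still need 0.0 mg).
Greedy by cheapest-per-mg is optimal for a single linear constraint, so the minimum cost is $4.53.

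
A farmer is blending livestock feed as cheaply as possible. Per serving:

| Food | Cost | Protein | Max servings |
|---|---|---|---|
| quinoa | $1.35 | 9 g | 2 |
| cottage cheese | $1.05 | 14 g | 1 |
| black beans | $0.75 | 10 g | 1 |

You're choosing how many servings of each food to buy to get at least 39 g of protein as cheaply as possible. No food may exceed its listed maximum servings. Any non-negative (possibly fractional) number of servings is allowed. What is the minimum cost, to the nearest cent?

Cost per g of protein: cottage cheese $0.0750, black beans $0.0750, quinoa $0.1500.
Take 1 serving of cottage cheese: +14.0 g protein for $1.05 (total $1.05, still need 25.0 g).
Take 1 serving of black beans: +10.0 g protein for $0.75 (total $1.80, still need 15.0 g).
Take 1.667 servings of quinoa: +15.0 g protein for $2.25 (total $4.05, still need 0.0 g).
Filling from the cheapest source first is optimal under one linear minimum: $4.05.

$4.05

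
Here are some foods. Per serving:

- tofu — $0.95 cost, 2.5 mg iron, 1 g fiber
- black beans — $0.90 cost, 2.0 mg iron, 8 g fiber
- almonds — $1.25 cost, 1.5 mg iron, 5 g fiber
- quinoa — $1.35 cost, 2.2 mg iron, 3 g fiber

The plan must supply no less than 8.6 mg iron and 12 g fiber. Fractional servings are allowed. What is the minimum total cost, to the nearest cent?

A basic optimal solution has at most two foods positive. Try each food alone and each pair with both targets met exactly.
tofu only: max(8.6/2.5, 12/1) = 12 servings → $11.40.
black beans only: max(8.6/2.0, 12/8) = 4.3 servings → $3.87.
almonds only: max(8.6/1.5, 12/5) = 5.733 servings → $7.17.
quinoa only: max(8.6/2.2, 12/3) = 4 servings → $5.40.
tofu + black beans with both tight: 2.489 servings and 1.189 servings → $3.43.
tofu + almonds with both tight: 2.273 servings and 1.945 servings → $4.59.
tofu + quinoa: intersection lies outside the first quadrant.
black beans + almonds: the both-tight solution has a negative serving — not a feasible corner.
black beans + quinoa with both tight: 0.05172 servings and 3.862 servings → $5.26.
almonds + quinoa with both tight: 0.09231 servings and 3.846 servings → $5.31.
The minimum over all feasible corners is $3.43.

$3.43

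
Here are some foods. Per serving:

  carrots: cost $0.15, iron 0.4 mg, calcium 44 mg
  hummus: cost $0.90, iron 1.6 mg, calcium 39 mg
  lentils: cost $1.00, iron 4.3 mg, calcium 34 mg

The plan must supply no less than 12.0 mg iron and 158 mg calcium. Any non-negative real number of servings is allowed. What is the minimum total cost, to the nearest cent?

A basic optimal solution has at most two foods positive. Try each food alone and each pair with both targets met exactly.
carrots only: max(12.0/0.4, 158/44) = 30 servings → $4.50.
hummus only: max(12.0/1.6, 158/39) = 7.5 servings → $6.75.
lentils only: max(12.0/4.3, 158/34) = 4.647 servings → $4.65.
carrots + hummus: intersection lies outside the first quadrant.
carrots + lentils with both tight: 1.546 servings and 2.647 servings → $2.88.
hummus + lentils with both tight: 2.395 servings and 1.899 servings → $4.06.
The minimum over all feasible corners is $2.88.

$2.88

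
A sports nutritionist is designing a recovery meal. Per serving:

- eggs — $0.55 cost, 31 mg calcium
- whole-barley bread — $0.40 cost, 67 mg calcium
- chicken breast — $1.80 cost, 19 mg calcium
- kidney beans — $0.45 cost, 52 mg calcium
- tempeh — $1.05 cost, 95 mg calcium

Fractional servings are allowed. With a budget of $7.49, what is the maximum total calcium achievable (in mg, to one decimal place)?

1254.6 mg

Calcium per dollar: whole-barley bread 167.5, kidney beans 115.6, tempeh 90.48, eggs 56.36, chicken breast 10.56.
With no serving limits, spend the whole cost allowance on whole-barley bread: $7.49 / $0.40 × 67 mg = 1254.6 mg.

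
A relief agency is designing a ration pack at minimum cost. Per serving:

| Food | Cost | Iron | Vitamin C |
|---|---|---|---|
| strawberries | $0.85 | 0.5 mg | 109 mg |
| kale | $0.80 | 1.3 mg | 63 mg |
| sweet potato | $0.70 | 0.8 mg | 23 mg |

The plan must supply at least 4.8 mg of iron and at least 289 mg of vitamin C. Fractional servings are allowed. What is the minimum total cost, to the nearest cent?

At the optimum either one food covers both requirements or two foods hit both targets exactly; no other combination can be cheaper.
strawberries only: max(4.8/0.5, 289/109) = 9.6 servings → $8.16.
kale only: max(4.8/1.3, 289/63) = 4.587 servings → $3.67.
sweet potato only: max(4.8/0.8, 289/23) = 12.57 servings → $8.80.
strawberries + kale with both tight: 0.6652 servings and 3.436 servings → $3.31.
strawberries + sweet potato with both tight: 1.596 servings and 5.003 servings → $4.86.
kale + sweet potato: intersection lies outside the first quadrant.
The minimum over all feasible corners is $3.31.

$3.31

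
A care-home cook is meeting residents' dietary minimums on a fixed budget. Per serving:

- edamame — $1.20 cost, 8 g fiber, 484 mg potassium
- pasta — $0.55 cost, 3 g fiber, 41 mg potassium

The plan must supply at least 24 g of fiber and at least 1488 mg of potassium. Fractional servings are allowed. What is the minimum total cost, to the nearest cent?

For a min-cost LP with two ≥-constraints, a basic feasible solution has at most two positive variables.
edamame only: max(24/8, 1488/484) = 3.074 servings → $3.69.
pasta only: max(24/3, 1488/41) = 36.29 servings → $19.96.
edamame + pasta: intersection lies outside the first quadrant.
Cheapest feasible corner: $3.69.

$3.69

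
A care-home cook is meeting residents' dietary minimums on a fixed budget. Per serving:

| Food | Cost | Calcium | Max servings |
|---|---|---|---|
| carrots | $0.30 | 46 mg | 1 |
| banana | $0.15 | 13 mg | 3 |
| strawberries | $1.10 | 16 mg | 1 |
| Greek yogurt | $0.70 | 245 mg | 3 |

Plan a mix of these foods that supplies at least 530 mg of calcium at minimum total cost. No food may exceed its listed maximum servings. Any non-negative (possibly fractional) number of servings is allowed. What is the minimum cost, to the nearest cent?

Cost per mg of calcium: Greek yogurt $0.0029, carrots $0.0065, banana $0.0115, strawberries $0.0688.
Take 2.163 servings of Greek yogurt: +530.0 mg calcium for $1.51 (total $1.51, still need 0.0 mg).
Greedy by cheapest-per-mg is optimal for a single linear constraint, so the minimum cost is $1.51.

$1.51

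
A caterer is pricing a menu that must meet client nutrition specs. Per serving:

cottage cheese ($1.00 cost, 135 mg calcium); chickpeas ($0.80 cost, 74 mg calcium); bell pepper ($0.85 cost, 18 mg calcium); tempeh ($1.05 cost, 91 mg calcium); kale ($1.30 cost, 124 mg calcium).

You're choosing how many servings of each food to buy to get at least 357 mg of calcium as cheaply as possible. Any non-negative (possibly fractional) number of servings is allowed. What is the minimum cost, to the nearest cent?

Cost per mg of calcium: cottage cheese $0.0074, kale $0.0105, chickpeas $0.0108, tempeh $0.0115, bell pepper $0.0472.
With no serving limits, use only cottage cheese: 357 mg / 135 mg = 2.644 servings × $1.00 = $2.64.

$2.64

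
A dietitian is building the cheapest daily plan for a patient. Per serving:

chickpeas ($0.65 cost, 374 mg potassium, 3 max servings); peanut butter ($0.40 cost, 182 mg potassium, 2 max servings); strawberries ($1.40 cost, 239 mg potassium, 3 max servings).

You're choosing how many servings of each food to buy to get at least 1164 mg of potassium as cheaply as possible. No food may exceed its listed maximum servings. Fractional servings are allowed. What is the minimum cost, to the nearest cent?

Cost per mg of potassium: chickpeas $0.0017, peanut butter $0.0022, strawberries $0.0059.
Take 3 servings of chickpeas: +1122.0 mg potassium for $1.95 (total $1.95, still need 42.0 mg).
Take 0.2308 servings of peanut butter: +42.0 mg potassium for $0.09 (total $2.04, still need 0.0 mg).
Greedy by cheapest-per-mg is optimal for a single linear constraint, so the minimum cost is $2.04.

$2.04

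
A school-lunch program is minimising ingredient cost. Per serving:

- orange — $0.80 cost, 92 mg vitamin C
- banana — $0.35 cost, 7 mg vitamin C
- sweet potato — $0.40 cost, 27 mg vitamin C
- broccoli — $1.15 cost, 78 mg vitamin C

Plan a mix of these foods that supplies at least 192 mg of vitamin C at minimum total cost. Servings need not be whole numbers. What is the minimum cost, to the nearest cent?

$1.67

Cost per mg of vitamin C: orange $0.0087, broccoli $0.0147, sweet potato $0.0148, banana $0.0500.
With no serving limits, use only orange: 192 mg / 92 mg = 2.087 servings × $0.80 = $1.67.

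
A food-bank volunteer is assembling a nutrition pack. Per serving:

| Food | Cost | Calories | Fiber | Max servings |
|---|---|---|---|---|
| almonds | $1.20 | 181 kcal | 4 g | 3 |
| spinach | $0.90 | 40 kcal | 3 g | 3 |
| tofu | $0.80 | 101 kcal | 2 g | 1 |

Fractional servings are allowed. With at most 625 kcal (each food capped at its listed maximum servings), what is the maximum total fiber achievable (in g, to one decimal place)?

20.2 g

Fiber per kcal: spinach 0.075, almonds 0.0221, tofu 0.0198.
Take 3 servings of spinach: uses 120 kcal, +9.0 g fiber (running total 9.0 g).
Take 2.79 servings of almonds: uses 505 kcal, +11.2 g fiber (running total 20.2 g).
Filling greedily by fiber-per-kcal is optimal for one linear limit, giving 20.2 g.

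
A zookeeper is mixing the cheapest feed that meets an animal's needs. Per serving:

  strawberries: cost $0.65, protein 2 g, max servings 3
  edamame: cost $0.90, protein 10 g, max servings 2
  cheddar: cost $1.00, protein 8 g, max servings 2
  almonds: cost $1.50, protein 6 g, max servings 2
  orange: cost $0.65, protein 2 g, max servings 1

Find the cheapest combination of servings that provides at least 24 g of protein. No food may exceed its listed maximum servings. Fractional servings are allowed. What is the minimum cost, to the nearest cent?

$2.30

Cost per g of protein: edamame $0.0900, cheddar $0.1250, almonds $0.2500, strawberries $0.3250, orange $0.3250.
Take 2 servings of edamame: +20.0 g protein for $1.80 (total $1.80, still need 4.0 g).
Take 0.5 servings of cheddar: +4.0 g protein for $0.50 (total $2.30, still need 0.0 g).
Greedy by cheapest-per-g is optimal for a single linear constraint, so the minimum cost is $2.30.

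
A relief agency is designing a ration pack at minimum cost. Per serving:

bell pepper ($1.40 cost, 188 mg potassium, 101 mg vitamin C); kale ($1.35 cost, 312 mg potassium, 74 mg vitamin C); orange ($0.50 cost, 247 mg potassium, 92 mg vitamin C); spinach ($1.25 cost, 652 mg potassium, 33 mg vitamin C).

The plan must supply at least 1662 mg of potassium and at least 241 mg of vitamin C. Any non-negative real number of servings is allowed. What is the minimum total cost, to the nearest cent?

A basic optimal solution has at most two foods positive. Try each food alone and each pair with both targets met exactly.
bell pepper only: max(1662/188, 241/101) = 8.84 servings → $12.38.
kale only: max(1662/312, 241/74) = 5.327 servings → $7.19.
orange only: max(1662/247, 241/92) = 6.729 servings → $3.36.
spinach only: max(1662/652, 241/33) = 7.303 servings → $9.13.
bell pepper + kale: the both-tight solution has a negative serving — not a feasible corner.
bell pepper + orange: intersection lies outside the first quadrant.
bell pepper + spinach with both tight: 1.715 servings and 2.055 servings → $4.97.
kale + orange: the both-tight solution has a negative serving — not a feasible corner.
kale + spinach with both tight: 2.695 servings and 1.259 servings → $5.21.
orange + spinach with both tight: 1.973 servings and 1.801 servings → $3.24.
So the least-cost plan costs $3.24.

$3.24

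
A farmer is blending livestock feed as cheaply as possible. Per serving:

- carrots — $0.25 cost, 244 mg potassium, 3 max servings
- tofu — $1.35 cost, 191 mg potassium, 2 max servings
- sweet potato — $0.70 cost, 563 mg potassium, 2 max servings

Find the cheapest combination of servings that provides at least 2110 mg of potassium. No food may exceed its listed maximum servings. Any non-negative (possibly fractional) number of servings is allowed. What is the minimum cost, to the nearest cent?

$3.93

Cost per mg of potassium: carrots $0.0010, sweet potato $0.0012, tofu $0.0071.
Take 3 servings of carrots: +732.0 mg potassium for $0.75 (total $0.75, still need 1378.0 mg).
Take 2 servings of sweet potato: +1126.0 mg potassium for $1.40 (total $2.15, still need 252.0 mg).
Take 1.319 servings of tofu: +252.0 mg potassium for $1.78 (total $3.93, still need 0.0 mg).
Filling from the cheapest source first is optimal under one linear minimum: $3.93.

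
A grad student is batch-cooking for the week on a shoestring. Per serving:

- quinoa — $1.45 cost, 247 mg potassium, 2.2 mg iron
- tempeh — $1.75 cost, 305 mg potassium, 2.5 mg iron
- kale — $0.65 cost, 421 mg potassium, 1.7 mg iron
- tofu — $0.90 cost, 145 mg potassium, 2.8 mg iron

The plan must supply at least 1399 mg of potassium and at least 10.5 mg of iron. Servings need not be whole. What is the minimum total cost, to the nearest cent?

At the optimum either one food covers both requirements or two foods hit both targets exactly; no other combination can be cheaper.
quinoa only: max(1399/247, 10.5/2.2) = 5.664 servings → $8.21.
tempeh only: max(1399/305, 10.5/2.5) = 4.587 servings → $8.03.
kale only: max(1399/421, 10.5/1.7) = 6.176 servings → $4.01.
tofu only: max(1399/145, 10.5/2.8) = 9.648 servings → $8.68.
quinoa + tempeh: the both-tight solution has a negative serving — not a feasible corner.
quinoa + kale with both tight: 4.034 servings and 0.9565 servings → $6.47.
quinoa + tofu: the both-tight solution has a negative serving — not a feasible corner.
tempeh + kale with both tight: 3.824 servings and 0.5524 servings → $7.05.
tempeh + tofu: the both-tight solution has a negative serving — not a feasible corner.
kale + tofu with both tight: 2.569 servings and 2.19 servings → $3.64.
Cheapest feasible corner: $3.64.

$3.64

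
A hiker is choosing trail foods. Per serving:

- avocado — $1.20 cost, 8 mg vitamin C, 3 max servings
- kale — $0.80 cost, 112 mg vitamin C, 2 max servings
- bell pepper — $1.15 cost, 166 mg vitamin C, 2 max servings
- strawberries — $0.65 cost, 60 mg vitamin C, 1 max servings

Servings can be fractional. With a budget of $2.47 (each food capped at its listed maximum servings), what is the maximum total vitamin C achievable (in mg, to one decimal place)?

355.8 mg

Vitamin C per dollar: bell pepper 144.3, kale 140, strawberries 92.31, avocado 6.667.
Take 2 servings of bell pepper: spends $2.30, +332.0 mg vitamin C (running total 332.0 mg).
Take 0.2125 servings of kale: spends $0.17, +23.8 mg vitamin C (running total 355.8 mg).
Filling greedily by vitamin C-per-dollar is optimal for one linear limit, giving 355.8 mg.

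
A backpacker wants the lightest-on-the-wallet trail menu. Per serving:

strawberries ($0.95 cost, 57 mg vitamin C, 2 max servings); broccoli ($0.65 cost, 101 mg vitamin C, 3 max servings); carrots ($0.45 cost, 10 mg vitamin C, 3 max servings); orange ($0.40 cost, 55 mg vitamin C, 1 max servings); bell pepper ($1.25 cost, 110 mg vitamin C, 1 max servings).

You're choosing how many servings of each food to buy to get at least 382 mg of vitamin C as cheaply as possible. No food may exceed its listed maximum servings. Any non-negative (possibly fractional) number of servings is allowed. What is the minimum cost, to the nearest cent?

$2.62

Cost per mg of vitamin C: broccoli $0.0064, orange $0.0073, bell pepper $0.0114, strawberries $0.0167, carrots $0.0450.
Take 3 servings of broccoli: +303.0 mg vitamin C for $1.95 (total $1.95, still need 79.0 mg).
Take 1 serving of orange: +55.0 mg vitamin C for $0.40 (total $2.35, still need 24.0 mg).
Take 0.2182 servings of bell pepper: +24.0 mg vitamin C for $0.27 (total $2.62, still need 0.0 mg).
Greedy by cheapest-per-mg is optimal for a single linear constraint, so the minimum cost is $2.62.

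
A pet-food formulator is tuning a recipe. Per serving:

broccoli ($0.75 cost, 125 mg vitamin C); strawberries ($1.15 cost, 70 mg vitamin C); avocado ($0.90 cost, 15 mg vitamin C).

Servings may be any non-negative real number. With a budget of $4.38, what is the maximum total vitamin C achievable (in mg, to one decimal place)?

Vitamin C per dollar: broccoli 166.7, strawberries 60.87, avocado 16.67.
With no serving limits, spend the whole cost allowance on broccoli: $4.38 / $0.75 × 125 mg = 730.0 mg.

730.0 mg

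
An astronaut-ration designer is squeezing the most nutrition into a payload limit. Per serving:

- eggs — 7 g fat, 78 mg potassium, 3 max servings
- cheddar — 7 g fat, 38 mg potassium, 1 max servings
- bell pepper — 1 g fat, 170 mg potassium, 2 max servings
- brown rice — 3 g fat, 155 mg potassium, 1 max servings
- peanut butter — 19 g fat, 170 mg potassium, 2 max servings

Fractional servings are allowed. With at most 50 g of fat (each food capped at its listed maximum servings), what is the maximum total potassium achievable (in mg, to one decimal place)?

Potassium per g fat: bell pepper 170, brown rice 51.67, eggs 11.14, peanut butter 8.947, cheddar 5.429.
Take 2 servings of bell pepper: uses 2 g fat, +340.0 mg potassium (running total 340.0 mg).
Take 1 serving of brown rice: uses 3 g fat, +155.0 mg potassium (running total 495.0 mg).
Take 3 servings of eggs: uses 21 g fat, +234.0 mg potassium (running total 729.0 mg).
Take 1.263 servings of peanut butter: uses 24 g fat, +214.7 mg potassium (running total 943.7 mg).
Filling greedily by potassium-per-g fat is optimal for one linear limit, giving 943.7 mg.

943.7 mg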